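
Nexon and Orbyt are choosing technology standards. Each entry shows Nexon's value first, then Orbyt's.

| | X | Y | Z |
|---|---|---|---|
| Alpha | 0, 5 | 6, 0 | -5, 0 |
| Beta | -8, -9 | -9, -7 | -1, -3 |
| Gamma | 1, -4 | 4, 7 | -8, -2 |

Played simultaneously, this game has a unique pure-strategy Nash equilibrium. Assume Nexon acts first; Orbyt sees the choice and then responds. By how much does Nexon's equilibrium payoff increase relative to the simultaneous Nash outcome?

5

Backward induction with Nexon moving first.
- Alpha: Orbyt compares 5, 0, 0 and picks X; Nexon would get 0.
- Beta: Orbyt compares -9, -7, -3 and picks Z; Nexon would get -1.
- Gamma: Orbyt compares -4, 7, -2 and picks Y; Nexon would get 4.
Nexon's induced payoffs are 0, -1, 4, so Nexon commits to Gamma. Subgame-perfect outcome: (Gamma, Y) with payoffs (4, 7).
For the simultaneous game, intersect best replies.
Nexon's best replies: X→Gamma; Y→Alpha; Z→Beta.
Orbyt's best replies: Alpha→X; Beta→Z; Gamma→Y.
The unique mutual best reply is (Beta, Z), giving (-1, -3).
Nexon's commitment gain: 4 − -1 = 5.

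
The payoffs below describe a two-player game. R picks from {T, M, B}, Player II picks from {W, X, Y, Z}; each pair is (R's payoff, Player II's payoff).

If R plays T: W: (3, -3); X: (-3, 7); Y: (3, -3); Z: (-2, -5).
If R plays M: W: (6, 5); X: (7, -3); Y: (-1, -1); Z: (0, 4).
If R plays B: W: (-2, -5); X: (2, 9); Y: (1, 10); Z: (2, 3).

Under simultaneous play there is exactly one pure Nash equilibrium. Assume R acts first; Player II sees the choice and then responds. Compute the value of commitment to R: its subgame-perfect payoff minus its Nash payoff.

0

Solve by backward induction (R leads).
- T → Player II plays X (best of -3, 7, -3, -5); R gets -3.
- M → Player II plays W (best of 5, -3, -1, 4); R gets 6.
- B → Player II plays Y (best of -5, 9, 10, 3); R gets 1.
R's induced payoffs are -3, 6, 1, so R commits to M. Subgame-perfect outcome: (M, W) with payoffs (6, 5).
Under simultaneous play:
R's best replies: W→M; X→M; Y→T; Z→B.
Player II's best replies: T→X; M→W; B→Y.
The unique mutual best reply is (M, W), giving (6, 5).
R's commitment gain: 6 − 6 = 0.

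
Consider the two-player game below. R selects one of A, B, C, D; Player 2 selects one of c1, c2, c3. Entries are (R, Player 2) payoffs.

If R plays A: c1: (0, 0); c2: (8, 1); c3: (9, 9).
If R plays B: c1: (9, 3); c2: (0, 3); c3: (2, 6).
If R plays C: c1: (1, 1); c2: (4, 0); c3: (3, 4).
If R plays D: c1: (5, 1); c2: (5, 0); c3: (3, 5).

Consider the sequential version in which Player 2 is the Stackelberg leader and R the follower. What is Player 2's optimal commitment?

c3

Solve by backward induction (Player 2 leads).
- c1: R compares 0, 9, 1, 5 and picks B; Player 2 would get 3.
- c2: R compares 8, 0, 4, 5 and picks A; Player 2 would get 1.
- c3: R compares 9, 2, 3, 3 and picks A; Player 2 would get 9.
Maximizing over 3, 1, 9, Player 2 chooses c3. Subgame-perfect outcome: (A, c3) with payoffs (9, 9).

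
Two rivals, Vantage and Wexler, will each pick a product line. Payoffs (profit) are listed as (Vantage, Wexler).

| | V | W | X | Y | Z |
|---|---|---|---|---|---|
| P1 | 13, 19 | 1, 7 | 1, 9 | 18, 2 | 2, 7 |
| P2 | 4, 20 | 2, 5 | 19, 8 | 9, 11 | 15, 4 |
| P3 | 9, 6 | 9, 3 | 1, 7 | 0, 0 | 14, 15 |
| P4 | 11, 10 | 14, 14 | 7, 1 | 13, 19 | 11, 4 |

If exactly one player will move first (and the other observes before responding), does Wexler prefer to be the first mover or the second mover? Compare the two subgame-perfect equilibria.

If Vantage leads: Wexler's best replies are P1→V, P2→V, P3→Z, P4→Y; Vantage's induced payoffs 13, 4, 14, 13; outcome (P3, Z), payoffs (14, 15).
If Wexler leads: Vantage's best replies are V→P1, W→P4, X→P2, Y→P1, Z→P2; Wexler's induced payoffs 19, 14, 8, 2, 4; outcome (P1, V), payoffs (13, 19).
Wexler gets 19 moving first and 15 moving second, so Wexler prefers to move first.

first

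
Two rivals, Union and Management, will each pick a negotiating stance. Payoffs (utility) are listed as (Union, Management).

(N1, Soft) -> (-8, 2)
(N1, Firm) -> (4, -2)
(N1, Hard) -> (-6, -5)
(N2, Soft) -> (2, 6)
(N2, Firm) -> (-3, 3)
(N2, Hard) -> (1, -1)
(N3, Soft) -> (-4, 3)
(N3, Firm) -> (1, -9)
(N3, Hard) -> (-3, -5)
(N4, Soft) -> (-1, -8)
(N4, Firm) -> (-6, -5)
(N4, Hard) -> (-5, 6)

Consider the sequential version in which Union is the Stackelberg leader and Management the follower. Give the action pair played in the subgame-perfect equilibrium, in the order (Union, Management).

(N2, Soft)

Management best-responds to each possible Union move:
- N1 → Management plays Soft (best of 2, -2, -5); Union gets -8.
- N2 → Management plays Soft (best of 6, 3, -1); Union gets 2.
- N3 → Management plays Soft (best of 3, -9, -5); Union gets -4.
- N4 → Management plays Hard (best of -8, -5, 6); Union gets -5.
Among -8, 2, -4, -5, the best is 2 at N2. Subgame-perfect outcome: (N2, Soft) with payoffs (2, 6).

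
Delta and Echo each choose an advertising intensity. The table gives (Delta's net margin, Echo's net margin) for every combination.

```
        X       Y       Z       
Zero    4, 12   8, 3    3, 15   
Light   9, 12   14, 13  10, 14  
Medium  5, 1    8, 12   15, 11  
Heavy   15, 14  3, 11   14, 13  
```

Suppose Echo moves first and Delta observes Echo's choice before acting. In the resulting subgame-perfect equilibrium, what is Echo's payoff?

14

Backward induction with Echo moving first.
- X: BR = Heavy, leader payoff 14.
- Y: BR = Light, leader payoff 13.
- Z: BR = Medium, leader payoff 11.
Among 14, 13, 11, the best is 14 at X. Subgame-perfect outcome: (Heavy, X) with payoffs (15, 14).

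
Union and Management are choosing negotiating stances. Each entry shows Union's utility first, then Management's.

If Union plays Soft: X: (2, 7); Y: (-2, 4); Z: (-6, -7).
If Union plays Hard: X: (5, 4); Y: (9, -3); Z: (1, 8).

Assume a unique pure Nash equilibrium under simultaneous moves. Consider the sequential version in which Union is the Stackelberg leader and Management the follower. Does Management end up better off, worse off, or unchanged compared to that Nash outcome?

Solve by backward induction (Union leads).
- Soft → Management plays X (best of 7, 4, -7); Union gets 2.
- Hard → Management plays Z (best of 4, -3, 8); Union gets 1.
Maximizing over 2, 1, Union chooses Soft. Subgame-perfect outcome: (Soft, X) with payoffs (2, 7).
Under simultaneous play:
Union's best replies: X→Hard; Y→Hard; Z→Hard.
Management's best replies: Soft→X; Hard→Z.
The unique mutual best reply is (Hard, Z), giving (1, 8).
Management earns 7 sequentially versus 8 at the Nash outcome: worse off.

worse off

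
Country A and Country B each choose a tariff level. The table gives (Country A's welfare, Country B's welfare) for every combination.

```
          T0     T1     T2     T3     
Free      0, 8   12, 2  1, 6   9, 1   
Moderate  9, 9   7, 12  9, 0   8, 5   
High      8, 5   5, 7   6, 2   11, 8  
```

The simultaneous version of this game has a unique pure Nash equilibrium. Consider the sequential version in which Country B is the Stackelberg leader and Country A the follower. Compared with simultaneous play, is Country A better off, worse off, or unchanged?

worse off

Solve by backward induction (Country B leads).
- T0: Country A compares 0, 9, 8 and picks Moderate; Country B would get 9.
- T1: Country A compares 12, 7, 5 and picks Free; Country B would get 2.
- T2: Country A compares 1, 9, 6 and picks Moderate; Country B would get 0.
- T3: Country A compares 9, 8, 11 and picks High; Country B would get 8.
Maximizing over 9, 2, 0, 8, Country B chooses T0. Subgame-perfect outcome: (Moderate, T0) with payoffs (9, 9).
For the simultaneous game, intersect best replies.
Country A's best replies: T0→Moderate; T1→Free; T2→Moderate; T3→High.
Country B's best replies: Free→T0; Moderate→T1; High→T3.
Only (High, T3) has each player best-responding; Nash payoffs (11, 8).
Country A earns 9 sequentially versus 11 at the Nash outcome: worse off.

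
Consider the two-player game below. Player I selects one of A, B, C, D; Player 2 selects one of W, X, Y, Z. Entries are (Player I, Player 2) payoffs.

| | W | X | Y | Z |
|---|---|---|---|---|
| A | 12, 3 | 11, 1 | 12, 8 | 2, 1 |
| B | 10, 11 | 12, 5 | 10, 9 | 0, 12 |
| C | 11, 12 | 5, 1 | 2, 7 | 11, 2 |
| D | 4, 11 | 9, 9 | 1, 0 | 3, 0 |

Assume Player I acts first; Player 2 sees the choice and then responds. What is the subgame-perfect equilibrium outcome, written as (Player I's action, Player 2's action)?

Work backward from Player 2's decision.
- A → Player 2 plays Y (best of 3, 1, 8, 1); Player I gets 12.
- B → Player 2 plays Z (best of 11, 5, 9, 12); Player I gets 0.
- C → Player 2 plays W (best of 12, 1, 7, 2); Player I gets 11.
- D → Player 2 plays W (best of 11, 9, 0, 0); Player I gets 4.
Player I's induced payoffs are 12, 0, 11, 4, so Player I commits to A. Subgame-perfect outcome: (A, Y) with payoffs (12, 8).

(A, Y)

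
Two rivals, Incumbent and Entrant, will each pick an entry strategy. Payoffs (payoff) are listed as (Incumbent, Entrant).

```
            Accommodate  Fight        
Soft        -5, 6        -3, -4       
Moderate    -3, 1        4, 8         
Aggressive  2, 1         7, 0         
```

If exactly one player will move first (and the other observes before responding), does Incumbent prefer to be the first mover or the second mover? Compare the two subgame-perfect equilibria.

If Incumbent leads: Entrant's best replies are Soft→Accommodate, Moderate→Fight, Aggressive→Accommodate; Incumbent's induced payoffs -5, 4, 2; outcome (Moderate, Fight), payoffs (4, 8).
If Entrant leads: Incumbent's best replies are Accommodate→Aggressive, Fight→Aggressive; Entrant's induced payoffs 1, 0; outcome (Aggressive, Accommodate), payoffs (2, 1).
Incumbent gets 4 moving first and 2 moving second, so Incumbent prefers to move first.

first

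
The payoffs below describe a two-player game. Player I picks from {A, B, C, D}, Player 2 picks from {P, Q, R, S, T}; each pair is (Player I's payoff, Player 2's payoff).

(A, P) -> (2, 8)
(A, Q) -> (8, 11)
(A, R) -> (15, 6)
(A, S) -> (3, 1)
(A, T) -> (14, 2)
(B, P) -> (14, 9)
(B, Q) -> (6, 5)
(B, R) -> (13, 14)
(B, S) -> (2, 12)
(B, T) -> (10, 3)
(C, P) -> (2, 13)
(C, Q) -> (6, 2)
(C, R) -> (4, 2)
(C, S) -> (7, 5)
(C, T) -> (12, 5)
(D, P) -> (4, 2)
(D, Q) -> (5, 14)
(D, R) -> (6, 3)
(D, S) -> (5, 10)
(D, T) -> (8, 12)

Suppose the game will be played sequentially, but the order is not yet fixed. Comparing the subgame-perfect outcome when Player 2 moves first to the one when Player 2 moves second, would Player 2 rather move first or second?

second

If Player I leads: Player 2's best replies are A→Q, B→R, C→P, D→Q; Player I's induced payoffs 8, 13, 2, 5; outcome (B, R), payoffs (13, 14).
If Player 2 leads: Player I's best replies are P→B, Q→A, R→A, S→C, T→A; Player 2's induced payoffs 9, 11, 6, 5, 2; outcome (A, Q), payoffs (8, 11).
Player 2 gets 11 moving first and 14 moving second, so Player 2 prefers to move second.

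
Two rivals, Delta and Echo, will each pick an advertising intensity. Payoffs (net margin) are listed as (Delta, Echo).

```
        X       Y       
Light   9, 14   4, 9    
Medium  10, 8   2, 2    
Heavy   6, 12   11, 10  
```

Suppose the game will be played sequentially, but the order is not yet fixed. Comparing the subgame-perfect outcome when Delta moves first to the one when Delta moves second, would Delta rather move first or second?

If Delta leads: Echo's best replies are Light→X, Medium→X, Heavy→X; Delta's induced payoffs 9, 10, 6; outcome (Medium, X), payoffs (10, 8).
If Echo leads: Delta's best replies are X→Medium, Y→Heavy; Echo's induced payoffs 8, 10; outcome (Heavy, Y), payoffs (11, 10).
Delta gets 10 moving first and 11 moving second, so Delta prefers to move second.

second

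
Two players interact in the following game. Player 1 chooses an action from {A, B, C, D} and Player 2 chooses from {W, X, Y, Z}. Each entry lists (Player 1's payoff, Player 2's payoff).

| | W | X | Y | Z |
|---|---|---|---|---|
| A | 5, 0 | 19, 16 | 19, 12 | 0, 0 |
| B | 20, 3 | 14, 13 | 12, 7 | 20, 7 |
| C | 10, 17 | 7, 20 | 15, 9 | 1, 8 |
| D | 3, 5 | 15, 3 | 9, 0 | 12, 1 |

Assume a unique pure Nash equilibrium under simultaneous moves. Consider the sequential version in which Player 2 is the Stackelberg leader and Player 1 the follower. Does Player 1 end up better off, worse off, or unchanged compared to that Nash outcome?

unchanged

Solve by backward induction (Player 2 leads).
- W → Player 1 plays B (best of 5, 20, 10, 3); Player 2 gets 3.
- X → Player 1 plays A (best of 19, 14, 7, 15); Player 2 gets 16.
- Y → Player 1 plays A (best of 19, 12, 15, 9); Player 2 gets 12.
- Z → Player 1 plays B (best of 0, 20, 1, 12); Player 2 gets 7.
Player 2's induced payoffs are 3, 16, 12, 7, so Player 2 commits to X. Subgame-perfect outcome: (A, X) with payoffs (19, 16).
For the simultaneous game, intersect best replies.
Player 1's best replies: W→B; X→A; Y→A; Z→B.
Player 2's best replies: A→X; B→X; C→X; D→W.
The unique mutual best reply is (A, X), giving (19, 16).
Player 1 earns 19 sequentially versus 19 at the Nash outcome: unchanged.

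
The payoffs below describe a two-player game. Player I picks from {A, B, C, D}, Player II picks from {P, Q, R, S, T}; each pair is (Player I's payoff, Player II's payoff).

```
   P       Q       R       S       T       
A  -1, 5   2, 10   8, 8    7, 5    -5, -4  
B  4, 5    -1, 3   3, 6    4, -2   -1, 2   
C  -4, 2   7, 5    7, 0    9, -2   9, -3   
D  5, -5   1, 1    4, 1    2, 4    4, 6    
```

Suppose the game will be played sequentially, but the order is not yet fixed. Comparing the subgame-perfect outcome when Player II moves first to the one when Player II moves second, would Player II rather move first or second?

If Player I leads: Player II's best replies are A→Q, B→R, C→Q, D→T; Player I's induced payoffs 2, 3, 7, 4; outcome (C, Q), payoffs (7, 5).
If Player II leads: Player I's best replies are P→D, Q→C, R→A, S→C, T→C; Player II's induced payoffs -5, 5, 8, -2, -3; outcome (A, R), payoffs (8, 8).
Player II gets 8 moving first and 5 moving second, so Player II prefers to move first.

first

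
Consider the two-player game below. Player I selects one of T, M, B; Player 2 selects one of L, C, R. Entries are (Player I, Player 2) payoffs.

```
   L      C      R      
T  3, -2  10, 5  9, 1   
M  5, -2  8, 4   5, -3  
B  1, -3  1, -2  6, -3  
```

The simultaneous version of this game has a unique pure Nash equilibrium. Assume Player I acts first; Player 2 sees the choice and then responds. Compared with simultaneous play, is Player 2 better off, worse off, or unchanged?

Work backward from Player 2's decision.
- T: Player 2 compares -2, 5, 1 and picks C; Player I would get 10.
- M: Player 2 compares -2, 4, -3 and picks C; Player I would get 8.
- B: Player 2 compares -3, -2, -3 and picks C; Player I would get 1.
Player I's induced payoffs are 10, 8, 1, so Player I commits to T. Subgame-perfect outcome: (T, C) with payoffs (10, 5).
Now find the simultaneous Nash equilibrium.
Player I's best replies: L→M; C→T; R→T.
Player 2's best replies: T→C; M→C; B→C.
The unique mutual best reply is (T, C), giving (10, 5).
Player 2 earns 5 sequentially versus 5 at the Nash outcome: unchanged.

unchanged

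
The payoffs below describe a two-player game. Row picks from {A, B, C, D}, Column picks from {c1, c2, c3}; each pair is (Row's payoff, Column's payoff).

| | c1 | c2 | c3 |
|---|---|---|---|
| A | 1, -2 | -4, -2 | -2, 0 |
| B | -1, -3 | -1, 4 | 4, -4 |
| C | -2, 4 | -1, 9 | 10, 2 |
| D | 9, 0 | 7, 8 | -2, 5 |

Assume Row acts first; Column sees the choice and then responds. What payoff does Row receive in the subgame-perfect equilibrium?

7

Work backward from Column's decision.
- A: Column compares -2, -2, 0 and picks c3; Row would get -2.
- B: Column compares -3, 4, -4 and picks c2; Row would get -1.
- C: Column compares 4, 9, 2 and picks c2; Row would get -1.
- D: Column compares 0, 8, 5 and picks c2; Row would get 7.
Among -2, -1, -1, 7, the best is 7 at D. Subgame-perfect outcome: (D, c2) with payoffs (7, 8).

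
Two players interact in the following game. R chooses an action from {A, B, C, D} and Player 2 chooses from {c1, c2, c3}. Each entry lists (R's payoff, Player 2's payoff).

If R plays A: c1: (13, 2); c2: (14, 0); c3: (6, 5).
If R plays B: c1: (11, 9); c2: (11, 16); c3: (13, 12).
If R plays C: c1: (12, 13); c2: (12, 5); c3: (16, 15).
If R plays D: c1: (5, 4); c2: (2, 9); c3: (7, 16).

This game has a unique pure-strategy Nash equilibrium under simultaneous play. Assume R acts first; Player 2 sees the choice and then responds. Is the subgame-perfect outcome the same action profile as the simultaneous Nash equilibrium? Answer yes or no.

Solve by backward induction (R leads).
- A: BR = c3, leader payoff 6.
- B: BR = c2, leader payoff 11.
- C: BR = c3, leader payoff 16.
- D: BR = c3, leader payoff 7.
Maximizing over 6, 11, 16, 7, R chooses C. Subgame-perfect outcome: (C, c3) with payoffs (16, 15).
Now find the simultaneous Nash equilibrium.
R's best replies: c1→A; c2→A; c3→C.
Player 2's best replies: A→c3; B→c2; C→c3; D→c3.
The unique mutual best reply is (C, c3), giving (16, 15).
Sequential outcome (C, c3) coincides with the Nash profile (C, c3).

yes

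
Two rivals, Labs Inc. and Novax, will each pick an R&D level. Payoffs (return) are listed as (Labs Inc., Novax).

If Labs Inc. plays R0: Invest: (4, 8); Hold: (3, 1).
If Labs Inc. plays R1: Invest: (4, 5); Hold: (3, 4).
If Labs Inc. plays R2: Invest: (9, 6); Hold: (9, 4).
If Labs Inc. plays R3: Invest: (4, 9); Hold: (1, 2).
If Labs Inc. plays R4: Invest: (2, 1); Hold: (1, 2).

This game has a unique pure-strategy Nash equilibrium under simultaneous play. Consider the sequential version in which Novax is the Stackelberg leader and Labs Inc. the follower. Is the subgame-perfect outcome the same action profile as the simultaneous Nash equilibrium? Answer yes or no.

Backward induction with Novax moving first.
- Invest → Labs Inc. plays R2 (best of 4, 4, 9, 4, 2); Novax gets 6.
- Hold → Labs Inc. plays R2 (best of 3, 3, 9, 1, 1); Novax gets 4.
Novax's induced payoffs are 6, 4, so Novax commits to Invest. Subgame-perfect outcome: (R2, Invest) with payoffs (9, 6).
For the simultaneous game, intersect best replies.
Labs Inc.'s best replies: Invest→R2; Hold→R2.
Novax's best replies: R0→Invest; R1→Invest; R2→Invest; R3→Invest; R4→Hold.
Only (R2, Invest) has each player best-responding; Nash payoffs (9, 6).
Sequential outcome (R2, Invest) coincides with the Nash profile (R2, Invest).

yes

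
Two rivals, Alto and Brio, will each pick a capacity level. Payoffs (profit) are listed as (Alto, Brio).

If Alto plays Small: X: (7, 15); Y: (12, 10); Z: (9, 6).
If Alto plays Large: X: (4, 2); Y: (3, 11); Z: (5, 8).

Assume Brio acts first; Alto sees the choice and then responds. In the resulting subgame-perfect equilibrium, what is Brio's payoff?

15

Solve by backward induction (Brio leads).
- X: Alto compares 7, 4 and picks Small; Brio would get 15.
- Y: Alto compares 12, 3 and picks Small; Brio would get 10.
- Z: Alto compares 9, 5 and picks Small; Brio would get 6.
Brio's induced payoffs are 15, 10, 6, so Brio commits to X. Subgame-perfect outcome: (Small, X) with payoffs (7, 15).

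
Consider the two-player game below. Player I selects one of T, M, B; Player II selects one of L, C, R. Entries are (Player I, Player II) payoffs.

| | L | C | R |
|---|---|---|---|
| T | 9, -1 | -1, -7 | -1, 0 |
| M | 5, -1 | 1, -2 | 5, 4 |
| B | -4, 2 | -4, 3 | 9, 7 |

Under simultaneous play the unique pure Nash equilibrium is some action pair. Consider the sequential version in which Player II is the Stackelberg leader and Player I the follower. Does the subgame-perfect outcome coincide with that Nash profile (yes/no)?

Work backward from Player I's decision.
- L: Player I compares 9, 5, -4 and picks T; Player II would get -1.
- C: Player I compares -1, 1, -4 and picks M; Player II would get -2.
- R: Player I compares -1, 5, 9 and picks B; Player II would get 7.
Maximizing over -1, -2, 7, Player II chooses R. Subgame-perfect outcome: (B, R) with payoffs (9, 7).
Under simultaneous play:
Player I's best replies: L→T; C→M; R→B.
Player II's best replies: T→R; M→R; B→R.
The unique mutual best reply is (B, R), giving (9, 7).
Sequential outcome (B, R) coincides with the Nash profile (B, R).

yes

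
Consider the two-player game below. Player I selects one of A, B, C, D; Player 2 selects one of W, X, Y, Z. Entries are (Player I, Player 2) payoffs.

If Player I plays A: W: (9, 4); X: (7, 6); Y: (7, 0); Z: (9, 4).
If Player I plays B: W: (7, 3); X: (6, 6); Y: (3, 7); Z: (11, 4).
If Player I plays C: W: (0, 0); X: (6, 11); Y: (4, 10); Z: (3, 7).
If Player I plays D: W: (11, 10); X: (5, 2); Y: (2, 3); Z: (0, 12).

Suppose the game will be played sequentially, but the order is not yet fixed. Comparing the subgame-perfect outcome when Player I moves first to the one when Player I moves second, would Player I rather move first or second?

second

If Player I leads: Player 2's best replies are A→X, B→Y, C→X, D→Z; Player I's induced payoffs 7, 3, 6, 0; outcome (A, X), payoffs (7, 6).
If Player 2 leads: Player I's best replies are W→D, X→A, Y→A, Z→B; Player 2's induced payoffs 10, 6, 0, 4; outcome (D, W), payoffs (11, 10).
Player I gets 7 moving first and 11 moving second, so Player I prefers to move second.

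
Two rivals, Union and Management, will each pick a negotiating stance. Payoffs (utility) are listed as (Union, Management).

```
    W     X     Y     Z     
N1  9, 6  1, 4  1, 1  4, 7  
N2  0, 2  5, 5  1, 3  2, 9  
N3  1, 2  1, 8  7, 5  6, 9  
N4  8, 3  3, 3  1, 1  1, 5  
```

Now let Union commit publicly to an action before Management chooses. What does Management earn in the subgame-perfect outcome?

Solve by backward induction (Union leads).
- N1: Management compares 6, 4, 1, 7 and picks Z; Union would get 4.
- N2: Management compares 2, 5, 3, 9 and picks Z; Union would get 2.
- N3: Management compares 2, 8, 5, 9 and picks Z; Union would get 6.
- N4: Management compares 3, 3, 1, 5 and picks Z; Union would get 1.
Among 4, 2, 6, 1, the best is 6 at N3. Subgame-perfect outcome: (N3, Z) with payoffs (6, 9).

9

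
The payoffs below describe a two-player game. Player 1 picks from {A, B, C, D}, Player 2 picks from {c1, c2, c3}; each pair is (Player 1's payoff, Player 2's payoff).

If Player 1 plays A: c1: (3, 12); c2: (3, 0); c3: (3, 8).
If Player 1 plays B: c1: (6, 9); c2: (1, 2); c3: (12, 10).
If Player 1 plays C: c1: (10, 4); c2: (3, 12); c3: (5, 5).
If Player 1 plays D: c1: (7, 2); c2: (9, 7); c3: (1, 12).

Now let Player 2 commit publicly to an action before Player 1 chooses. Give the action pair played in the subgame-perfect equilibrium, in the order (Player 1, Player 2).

Work backward from Player 1's decision.
- c1: BR = C, leader payoff 4.
- c2: BR = D, leader payoff 7.
- c3: BR = B, leader payoff 10.
Among 4, 7, 10, the best is 10 at c3. Subgame-perfect outcome: (B, c3) with payoffs (12, 10).

(B, c3)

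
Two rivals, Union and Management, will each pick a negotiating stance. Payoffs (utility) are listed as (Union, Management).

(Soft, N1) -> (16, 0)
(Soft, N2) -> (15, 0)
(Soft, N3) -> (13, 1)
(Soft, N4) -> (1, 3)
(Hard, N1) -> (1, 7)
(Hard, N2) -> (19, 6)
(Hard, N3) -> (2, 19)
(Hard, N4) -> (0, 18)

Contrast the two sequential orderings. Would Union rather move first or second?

second

If Union leads: Management's best replies are Soft→N4, Hard→N3; Union's induced payoffs 1, 2; outcome (Hard, N3), payoffs (2, 19).
If Management leads: Union's best replies are N1→Soft, N2→Hard, N3→Soft, N4→Soft; Management's induced payoffs 0, 6, 1, 3; outcome (Hard, N2), payoffs (19, 6).
Union gets 2 moving first and 19 moving second, so Union prefers to move second.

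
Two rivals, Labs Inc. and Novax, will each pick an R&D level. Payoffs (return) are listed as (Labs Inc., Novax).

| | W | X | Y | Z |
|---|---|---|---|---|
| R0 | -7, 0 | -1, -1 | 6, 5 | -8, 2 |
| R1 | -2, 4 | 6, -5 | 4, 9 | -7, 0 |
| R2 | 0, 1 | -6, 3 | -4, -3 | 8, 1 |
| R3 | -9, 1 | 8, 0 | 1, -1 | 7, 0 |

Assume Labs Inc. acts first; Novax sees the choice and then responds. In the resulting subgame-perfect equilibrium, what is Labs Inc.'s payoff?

6

Novax best-responds to each possible Labs Inc. move:
- R0: Novax compares 0, -1, 5, 2 and picks Y; Labs Inc. would get 6.
- R1: Novax compares 4, -5, 9, 0 and picks Y; Labs Inc. would get 4.
- R2: Novax compares 1, 3, -3, 1 and picks X; Labs Inc. would get -6.
- R3: Novax compares 1, 0, -1, 0 and picks W; Labs Inc. would get -9.
Labs Inc.'s induced payoffs are 6, 4, -6, -9, so Labs Inc. commits to R0. Subgame-perfect outcome: (R0, Y) with payoffs (6, 5).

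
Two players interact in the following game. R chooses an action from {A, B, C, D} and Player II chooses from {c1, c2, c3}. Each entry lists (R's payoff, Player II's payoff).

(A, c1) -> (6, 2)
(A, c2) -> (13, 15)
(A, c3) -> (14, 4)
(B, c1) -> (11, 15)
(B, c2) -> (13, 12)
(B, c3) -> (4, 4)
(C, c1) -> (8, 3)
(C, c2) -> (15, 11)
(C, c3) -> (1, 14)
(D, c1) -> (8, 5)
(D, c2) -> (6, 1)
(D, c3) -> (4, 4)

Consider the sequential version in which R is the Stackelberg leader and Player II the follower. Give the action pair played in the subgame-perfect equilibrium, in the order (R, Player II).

(A, c2)

Backward induction with R moving first.
- A → Player II plays c2 (best of 2, 15, 4); R gets 13.
- B → Player II plays c1 (best of 15, 12, 4); R gets 11.
- C → Player II plays c3 (best of 3, 11, 14); R gets 1.
- D → Player II plays c1 (best of 5, 1, 4); R gets 8.
Maximizing over 13, 11, 1, 8, R chooses A. Subgame-perfect outcome: (A, c2) with payoffs (13, 15).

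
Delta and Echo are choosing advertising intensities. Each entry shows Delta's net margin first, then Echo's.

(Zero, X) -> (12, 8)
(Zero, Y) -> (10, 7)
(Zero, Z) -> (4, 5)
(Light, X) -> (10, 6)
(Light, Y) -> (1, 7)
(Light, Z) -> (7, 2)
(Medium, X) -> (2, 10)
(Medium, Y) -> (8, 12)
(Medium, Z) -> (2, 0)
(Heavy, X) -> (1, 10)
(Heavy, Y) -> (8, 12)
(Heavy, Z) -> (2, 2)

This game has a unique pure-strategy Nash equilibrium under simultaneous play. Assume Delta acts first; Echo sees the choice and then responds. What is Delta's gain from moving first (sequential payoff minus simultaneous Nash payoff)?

0

Echo best-responds to each possible Delta move:
- Zero → Echo plays X (best of 8, 7, 5); Delta gets 12.
- Light → Echo plays Y (best of 6, 7, 2); Delta gets 1.
- Medium → Echo plays Y (best of 10, 12, 0); Delta gets 8.
- Heavy → Echo plays Y (best of 10, 12, 2); Delta gets 8.
Maximizing over 12, 1, 8, 8, Delta chooses Zero. Subgame-perfect outcome: (Zero, X) with payoffs (12, 8).
Now find the simultaneous Nash equilibrium.
Delta's best replies: X→Zero; Y→Zero; Z→Light.
Echo's best replies: Zero→X; Light→Y; Medium→Y; Heavy→Y.
The unique mutual best reply is (Zero, X), giving (12, 8).
Delta's commitment gain: 12 − 12 = 0.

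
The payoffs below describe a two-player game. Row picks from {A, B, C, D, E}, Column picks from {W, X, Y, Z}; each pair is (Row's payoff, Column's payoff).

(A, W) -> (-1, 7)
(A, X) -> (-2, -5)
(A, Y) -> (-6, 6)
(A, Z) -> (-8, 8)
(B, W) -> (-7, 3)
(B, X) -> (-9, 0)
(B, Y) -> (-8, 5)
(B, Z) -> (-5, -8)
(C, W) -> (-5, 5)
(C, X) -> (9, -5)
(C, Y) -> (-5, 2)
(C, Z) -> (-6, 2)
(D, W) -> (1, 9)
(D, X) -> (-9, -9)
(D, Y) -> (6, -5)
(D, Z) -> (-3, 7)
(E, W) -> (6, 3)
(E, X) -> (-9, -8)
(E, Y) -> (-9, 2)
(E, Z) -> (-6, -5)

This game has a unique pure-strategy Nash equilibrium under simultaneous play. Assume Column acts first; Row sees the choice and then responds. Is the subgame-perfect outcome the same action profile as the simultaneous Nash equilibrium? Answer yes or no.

Solve by backward induction (Column leads).
- W: BR = E, leader payoff 3.
- X: BR = C, leader payoff -5.
- Y: BR = D, leader payoff -5.
- Z: BR = D, leader payoff 7.
Column's induced payoffs are 3, -5, -5, 7, so Column commits to Z. Subgame-perfect outcome: (D, Z) with payoffs (-3, 7).
Now find the simultaneous Nash equilibrium.
Row's best replies: W→E; X→C; Y→D; Z→D.
Column's best replies: A→Z; B→Y; C→W; D→W; E→W.
Only (E, W) has each player best-responding; Nash payoffs (6, 3).
Sequential outcome (D, Z) differs from the Nash profile (E, W).

no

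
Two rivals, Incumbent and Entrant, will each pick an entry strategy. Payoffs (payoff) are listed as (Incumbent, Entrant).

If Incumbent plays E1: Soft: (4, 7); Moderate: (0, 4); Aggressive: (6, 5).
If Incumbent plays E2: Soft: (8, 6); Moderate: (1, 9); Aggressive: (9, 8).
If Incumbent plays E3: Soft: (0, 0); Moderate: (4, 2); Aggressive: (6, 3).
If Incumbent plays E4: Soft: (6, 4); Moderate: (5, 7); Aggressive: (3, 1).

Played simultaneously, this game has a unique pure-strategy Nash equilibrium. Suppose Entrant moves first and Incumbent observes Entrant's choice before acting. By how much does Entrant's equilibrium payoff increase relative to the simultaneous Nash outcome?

1

Incumbent best-responds to each possible Entrant move:
- Soft: Incumbent compares 4, 8, 0, 6 and picks E2; Entrant would get 6.
- Moderate: Incumbent compares 0, 1, 4, 5 and picks E4; Entrant would get 7.
- Aggressive: Incumbent compares 6, 9, 6, 3 and picks E2; Entrant would get 8.
Entrant's induced payoffs are 6, 7, 8, so Entrant commits to Aggressive. Subgame-perfect outcome: (E2, Aggressive) with payoffs (9, 8).
For the simultaneous game, intersect best replies.
Incumbent's best replies: Soft→E2; Moderate→E4; Aggressive→E2.
Entrant's best replies: E1→Soft; E2→Moderate; E3→Aggressive; E4→Moderate.
The unique mutual best reply is (E4, Moderate), giving (5, 7).
Entrant's commitment gain: 8 − 7 = 1.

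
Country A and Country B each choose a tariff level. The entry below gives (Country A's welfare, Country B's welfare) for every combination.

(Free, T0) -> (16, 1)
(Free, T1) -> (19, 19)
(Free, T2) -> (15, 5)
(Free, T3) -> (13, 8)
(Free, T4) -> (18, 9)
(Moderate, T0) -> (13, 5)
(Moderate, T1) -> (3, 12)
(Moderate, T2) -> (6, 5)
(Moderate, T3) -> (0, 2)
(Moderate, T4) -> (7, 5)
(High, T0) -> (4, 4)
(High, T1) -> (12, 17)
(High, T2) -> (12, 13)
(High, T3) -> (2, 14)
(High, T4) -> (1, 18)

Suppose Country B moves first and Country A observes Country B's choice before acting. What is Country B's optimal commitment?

Country A best-responds to each possible Country B move:
- T0: BR = Free, leader payoff 1.
- T1: BR = Free, leader payoff 19.
- T2: BR = Free, leader payoff 5.
- T3: BR = Free, leader payoff 8.
- T4: BR = Free, leader payoff 9.
Maximizing over 1, 19, 5, 8, 9, Country B chooses T1. Subgame-perfect outcome: (Free, T1) with payoffs (19, 19).

T1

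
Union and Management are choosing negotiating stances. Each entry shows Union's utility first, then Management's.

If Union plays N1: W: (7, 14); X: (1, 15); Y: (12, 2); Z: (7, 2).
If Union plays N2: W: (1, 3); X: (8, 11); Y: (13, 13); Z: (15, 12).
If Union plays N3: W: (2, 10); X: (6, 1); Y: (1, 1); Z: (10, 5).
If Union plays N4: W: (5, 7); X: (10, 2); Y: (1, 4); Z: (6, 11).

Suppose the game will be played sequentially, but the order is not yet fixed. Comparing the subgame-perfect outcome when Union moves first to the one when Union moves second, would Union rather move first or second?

If Union leads: Management's best replies are N1→X, N2→Y, N3→W, N4→Z; Union's induced payoffs 1, 13, 2, 6; outcome (N2, Y), payoffs (13, 13).
If Management leads: Union's best replies are W→N1, X→N4, Y→N2, Z→N2; Management's induced payoffs 14, 2, 13, 12; outcome (N1, W), payoffs (7, 14).
Union gets 13 moving first and 7 moving second, so Union prefers to move first.

first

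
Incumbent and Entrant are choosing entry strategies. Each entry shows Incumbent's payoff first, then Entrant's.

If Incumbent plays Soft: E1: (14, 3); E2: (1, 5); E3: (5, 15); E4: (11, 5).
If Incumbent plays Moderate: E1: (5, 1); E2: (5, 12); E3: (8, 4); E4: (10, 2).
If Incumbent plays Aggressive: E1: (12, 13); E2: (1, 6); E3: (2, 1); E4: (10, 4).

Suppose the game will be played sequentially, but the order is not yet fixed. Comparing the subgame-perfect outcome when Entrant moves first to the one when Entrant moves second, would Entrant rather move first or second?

If Incumbent leads: Entrant's best replies are Soft→E3, Moderate→E2, Aggressive→E1; Incumbent's induced payoffs 5, 5, 12; outcome (Aggressive, E1), payoffs (12, 13).
If Entrant leads: Incumbent's best replies are E1→Soft, E2→Moderate, E3→Moderate, E4→Soft; Entrant's induced payoffs 3, 12, 4, 5; outcome (Moderate, E2), payoffs (5, 12).
Entrant gets 12 moving first and 13 moving second, so Entrant prefers to move second.

second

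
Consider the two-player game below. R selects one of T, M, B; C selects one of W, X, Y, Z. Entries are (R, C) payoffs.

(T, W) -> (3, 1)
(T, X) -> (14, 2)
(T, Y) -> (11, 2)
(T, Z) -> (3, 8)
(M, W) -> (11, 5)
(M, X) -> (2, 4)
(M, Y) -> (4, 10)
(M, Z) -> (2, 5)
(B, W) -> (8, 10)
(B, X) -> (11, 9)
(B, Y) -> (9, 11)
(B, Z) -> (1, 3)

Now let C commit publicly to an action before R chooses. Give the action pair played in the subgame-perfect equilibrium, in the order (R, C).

R best-responds to each possible C move:
- W → R plays M (best of 3, 11, 8); C gets 5.
- X → R plays T (best of 14, 2, 11); C gets 2.
- Y → R plays T (best of 11, 4, 9); C gets 2.
- Z → R plays T (best of 3, 2, 1); C gets 8.
C's induced payoffs are 5, 2, 2, 8, so C commits to Z. Subgame-perfect outcome: (T, Z) with payoffs (3, 8).

(T, Z)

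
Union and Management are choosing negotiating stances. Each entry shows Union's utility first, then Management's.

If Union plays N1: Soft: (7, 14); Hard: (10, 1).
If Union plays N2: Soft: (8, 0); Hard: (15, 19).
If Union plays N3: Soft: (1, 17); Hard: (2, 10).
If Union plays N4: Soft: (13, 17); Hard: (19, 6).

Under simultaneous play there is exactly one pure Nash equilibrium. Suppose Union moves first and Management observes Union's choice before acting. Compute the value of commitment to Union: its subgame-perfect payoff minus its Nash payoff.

2

Backward induction with Union moving first.
- N1: BR = Soft, leader payoff 7.
- N2: BR = Hard, leader payoff 15.
- N3: BR = Soft, leader payoff 1.
- N4: BR = Soft, leader payoff 13.
Maximizing over 7, 15, 1, 13, Union chooses N2. Subgame-perfect outcome: (N2, Hard) with payoffs (15, 19).
Now find the simultaneous Nash equilibrium.
Union's best replies: Soft→N4; Hard→N4.
Management's best replies: N1→Soft; N2→Hard; N3→Soft; N4→Soft.
The unique mutual best reply is (N4, Soft), giving (13, 17).
Union's commitment gain: 15 − 13 = 2.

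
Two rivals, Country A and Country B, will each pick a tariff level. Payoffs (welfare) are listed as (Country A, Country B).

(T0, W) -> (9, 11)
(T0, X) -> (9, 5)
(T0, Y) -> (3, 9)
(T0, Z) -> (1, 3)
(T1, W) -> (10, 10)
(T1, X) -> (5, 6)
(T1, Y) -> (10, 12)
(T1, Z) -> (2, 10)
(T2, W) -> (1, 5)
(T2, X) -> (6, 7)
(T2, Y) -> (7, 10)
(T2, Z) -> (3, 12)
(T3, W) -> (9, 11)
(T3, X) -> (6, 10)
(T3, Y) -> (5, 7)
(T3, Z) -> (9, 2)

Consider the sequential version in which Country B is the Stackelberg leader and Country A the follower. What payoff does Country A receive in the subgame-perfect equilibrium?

10

Backward induction with Country B moving first.
- W: BR = T1, leader payoff 10.
- X: BR = T0, leader payoff 5.
- Y: BR = T1, leader payoff 12.
- Z: BR = T3, leader payoff 2.
Country B's induced payoffs are 10, 5, 12, 2, so Country B commits to Y. Subgame-perfect outcome: (T1, Y) with payoffs (10, 12).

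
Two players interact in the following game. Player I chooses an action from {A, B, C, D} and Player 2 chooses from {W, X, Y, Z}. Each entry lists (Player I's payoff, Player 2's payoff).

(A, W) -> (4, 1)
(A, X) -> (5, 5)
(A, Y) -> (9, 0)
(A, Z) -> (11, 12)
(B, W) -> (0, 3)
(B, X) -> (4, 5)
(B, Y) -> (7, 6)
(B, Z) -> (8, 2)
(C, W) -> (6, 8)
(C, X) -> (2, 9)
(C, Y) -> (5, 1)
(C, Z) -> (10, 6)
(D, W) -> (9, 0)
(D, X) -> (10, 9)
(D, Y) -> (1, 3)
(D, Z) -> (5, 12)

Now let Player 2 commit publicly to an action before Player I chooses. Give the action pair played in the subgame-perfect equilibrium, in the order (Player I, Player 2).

Backward induction with Player 2 moving first.
- W: Player I compares 4, 0, 6, 9 and picks D; Player 2 would get 0.
- X: Player I compares 5, 4, 2, 10 and picks D; Player 2 would get 9.
- Y: Player I compares 9, 7, 5, 1 and picks A; Player 2 would get 0.
- Z: Player I compares 11, 8, 10, 5 and picks A; Player 2 would get 12.
Maximizing over 0, 9, 0, 12, Player 2 chooses Z. Subgame-perfect outcome: (A, Z) with payoffs (11, 12).

(A, Z)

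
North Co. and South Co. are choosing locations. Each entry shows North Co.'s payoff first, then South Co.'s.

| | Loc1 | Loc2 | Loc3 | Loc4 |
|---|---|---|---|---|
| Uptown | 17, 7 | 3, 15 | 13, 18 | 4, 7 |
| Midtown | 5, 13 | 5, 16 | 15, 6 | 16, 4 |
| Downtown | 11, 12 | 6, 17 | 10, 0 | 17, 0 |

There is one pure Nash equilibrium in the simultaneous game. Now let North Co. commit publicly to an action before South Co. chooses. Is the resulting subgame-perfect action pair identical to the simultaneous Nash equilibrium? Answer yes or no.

South Co. best-responds to each possible North Co. move:
- Uptown → South Co. plays Loc3 (best of 7, 15, 18, 7); North Co. gets 13.
- Midtown → South Co. plays Loc2 (best of 13, 16, 6, 4); North Co. gets 5.
- Downtown → South Co. plays Loc2 (best of 12, 17, 0, 0); North Co. gets 6.
Among 13, 5, 6, the best is 13 at Uptown. Subgame-perfect outcome: (Uptown, Loc3) with payoffs (13, 18).
Now find the simultaneous Nash equilibrium.
North Co.'s best replies: Loc1→Uptown; Loc2→Downtown; Loc3→Midtown; Loc4→Downtown.
South Co.'s best replies: Uptown→Loc3; Midtown→Loc2; Downtown→Loc2.
Only (Downtown, Loc2) has each player best-responding; Nash payoffs (6, 17).
Sequential outcome (Uptown, Loc3) differs from the Nash profile (Downtown, Loc2).

no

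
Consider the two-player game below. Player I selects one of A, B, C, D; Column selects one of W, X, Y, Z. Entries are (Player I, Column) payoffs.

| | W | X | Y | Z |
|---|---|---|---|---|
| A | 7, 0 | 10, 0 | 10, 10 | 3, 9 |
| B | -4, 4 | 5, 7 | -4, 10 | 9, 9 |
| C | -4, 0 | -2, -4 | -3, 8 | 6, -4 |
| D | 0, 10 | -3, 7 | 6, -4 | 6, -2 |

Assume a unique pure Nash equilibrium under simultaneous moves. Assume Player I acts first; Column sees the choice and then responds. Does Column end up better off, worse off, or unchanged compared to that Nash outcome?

unchanged

Backward induction with Player I moving first.
- A: BR = Y, leader payoff 10.
- B: BR = Y, leader payoff -4.
- C: BR = Y, leader payoff -3.
- D: BR = W, leader payoff 0.
Player I's induced payoffs are 10, -4, -3, 0, so Player I commits to A. Subgame-perfect outcome: (A, Y) with payoffs (10, 10).
Under simultaneous play:
Player I's best replies: W→A; X→A; Y→A; Z→B.
Column's best replies: A→Y; B→Y; C→Y; D→W.
Only (A, Y) has each player best-responding; Nash payoffs (10, 10).
Column earns 10 sequentially versus 10 at the Nash outcome: unchanged.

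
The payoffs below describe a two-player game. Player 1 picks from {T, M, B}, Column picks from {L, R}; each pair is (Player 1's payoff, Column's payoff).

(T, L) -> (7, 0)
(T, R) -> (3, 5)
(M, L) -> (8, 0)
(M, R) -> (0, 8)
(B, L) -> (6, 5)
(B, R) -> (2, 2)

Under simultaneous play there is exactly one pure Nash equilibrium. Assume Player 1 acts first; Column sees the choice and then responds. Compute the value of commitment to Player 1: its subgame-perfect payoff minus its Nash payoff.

3

Work backward from Column's decision.
- T: BR = R, leader payoff 3.
- M: BR = R, leader payoff 0.
- B: BR = L, leader payoff 6.
Maximizing over 3, 0, 6, Player 1 chooses B. Subgame-perfect outcome: (B, L) with payoffs (6, 5).
Under simultaneous play:
Player 1's best replies: L→M; R→T.
Column's best replies: T→R; M→R; B→L.
Only (T, R) has each player best-responding; Nash payoffs (3, 5).
Player 1's commitment gain: 6 − 3 = 3.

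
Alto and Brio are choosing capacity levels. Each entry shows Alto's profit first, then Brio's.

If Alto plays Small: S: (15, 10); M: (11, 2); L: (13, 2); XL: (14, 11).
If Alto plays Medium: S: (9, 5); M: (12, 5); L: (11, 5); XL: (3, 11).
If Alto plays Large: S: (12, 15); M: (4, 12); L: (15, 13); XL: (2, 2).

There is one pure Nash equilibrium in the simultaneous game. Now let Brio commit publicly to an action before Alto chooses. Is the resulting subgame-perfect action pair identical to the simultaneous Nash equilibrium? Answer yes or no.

Alto best-responds to each possible Brio move:
- S: BR = Small, leader payoff 10.
- M: BR = Medium, leader payoff 5.
- L: BR = Large, leader payoff 13.
- XL: BR = Small, leader payoff 11.
Maximizing over 10, 5, 13, 11, Brio chooses L. Subgame-perfect outcome: (Large, L) with payoffs (15, 13).
Now find the simultaneous Nash equilibrium.
Alto's best replies: S→Small; M→Medium; L→Large; XL→Small.
Brio's best replies: Small→XL; Medium→XL; Large→S.
The unique mutual best reply is (Small, XL), giving (14, 11).
Sequential outcome (Large, L) differs from the Nash profile (Small, XL).

no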